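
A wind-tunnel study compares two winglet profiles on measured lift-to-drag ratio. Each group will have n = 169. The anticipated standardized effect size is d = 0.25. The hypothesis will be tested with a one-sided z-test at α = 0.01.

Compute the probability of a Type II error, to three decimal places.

Noncentrality parameter: δ = d·√(n/2) = 0.25 × √(169/2) = 2.2981
Critical value for a one-sided test at α = 0.01: z_α = 2.326.
Power = Φ(δ − 2.326) = Φ(-0.028) = 0.4887.
Type II error: β = 1 − power = 1 − 0.4887 = 0.5113.

β ≈ 0.511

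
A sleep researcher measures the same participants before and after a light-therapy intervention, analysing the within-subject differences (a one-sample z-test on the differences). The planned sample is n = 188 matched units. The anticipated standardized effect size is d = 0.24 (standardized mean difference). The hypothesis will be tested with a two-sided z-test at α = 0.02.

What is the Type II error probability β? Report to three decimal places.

Noncentrality parameter: δ = d·√n = 0.24 × √188 = 3.2907
Critical value for a two-sided test at α = 0.02: z_{α/2} = 2.326.
Power = Φ(δ − 2.326) + Φ(−δ − 2.326) = Φ(0.964) + Φ(-5.617) = 0.8326 + 0.0000 = 0.8326.
Type II error: β = 1 − power = 1 − 0.8326 = 0.1674.

β ≈ 0.167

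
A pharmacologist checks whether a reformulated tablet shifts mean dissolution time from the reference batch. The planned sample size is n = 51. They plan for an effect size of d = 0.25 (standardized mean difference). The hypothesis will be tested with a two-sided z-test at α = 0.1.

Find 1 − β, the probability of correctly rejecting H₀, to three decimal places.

Power ≈ 0.556

Noncentrality parameter: δ = d·√n = 0.25 × √51 = 1.7854
Critical value for a two-sided test at α = 0.1: z_{α/2} = 1.645.
Power = Φ(δ − 1.645) + Φ(−δ − 1.645) = Φ(0.141) + Φ(-3.430) = 0.5559 + 0.0003 = 0.5562.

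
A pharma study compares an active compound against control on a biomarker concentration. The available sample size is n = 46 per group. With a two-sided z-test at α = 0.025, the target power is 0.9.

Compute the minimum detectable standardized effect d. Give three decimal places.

d ≈ 0.735

Need Φ(δ − 2.241) = 0.9, so δ = 2.241 + 1.282 = 3.523.
(The second rejection-region term Φ(−δ − z_{α/2}) is negligible and dropped.)
δ = d·√(n/2) ⇒ d = δ/√(n/2) = 3.523/√(46/2) = 0.7346.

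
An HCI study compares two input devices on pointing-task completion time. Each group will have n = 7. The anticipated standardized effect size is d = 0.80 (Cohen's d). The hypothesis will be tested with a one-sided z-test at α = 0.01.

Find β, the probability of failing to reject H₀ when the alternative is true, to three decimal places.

Noncentrality parameter: δ = d·√(n/2) = 0.80 × √(7/2) = 1.4967
Critical value for a one-sided test at α = 0.01: z_α = 2.326.
Power = Φ(δ − 2.326) = Φ(-0.830) = 0.2034.
Type II error: β = 1 − power = 1 − 0.2034 = 0.7966.

β ≈ 0.797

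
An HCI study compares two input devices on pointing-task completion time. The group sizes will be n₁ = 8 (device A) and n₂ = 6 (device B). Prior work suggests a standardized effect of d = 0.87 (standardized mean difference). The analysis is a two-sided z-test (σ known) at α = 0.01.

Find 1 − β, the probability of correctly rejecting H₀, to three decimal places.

Power ≈ 0.167

Noncentrality parameter: λ = d / √(1/n₁ + 1/n₂) = 0.87 / √(1/8 + 1/6) = 1.6109
Critical value for a two-sided test at α = 0.01: z_{α/2} = 2.576.
Power = Φ(λ − 2.576) + Φ(−λ − 2.576) = Φ(-0.965) + Φ(-4.187) = 0.1673 + 0.0000 = 0.1673.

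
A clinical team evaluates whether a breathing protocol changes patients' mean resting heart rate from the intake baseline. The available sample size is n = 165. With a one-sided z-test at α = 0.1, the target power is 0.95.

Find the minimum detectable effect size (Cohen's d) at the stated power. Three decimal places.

Need Φ(δ − 1.282) = 0.95, so δ = 1.282 + 1.645 = 2.926.
δ = d·√n ⇒ d = δ/√n = 2.926/√165 = 0.2278.

d ≈ 0.228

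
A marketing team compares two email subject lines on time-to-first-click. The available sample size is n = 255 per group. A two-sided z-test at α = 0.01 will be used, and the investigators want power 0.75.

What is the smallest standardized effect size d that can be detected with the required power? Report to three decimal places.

Required noncentrality: δ = z_{0.005} + z_{0.25} = 2.576 + 0.674 = 3.250.
(The second rejection-region term Φ(−δ − z_{α/2}) is negligible and dropped.)
δ = d·√(n/2) ⇒ d = δ/√(n/2) = 3.250/√(255/2) = 0.2879.

d ≈ 0.288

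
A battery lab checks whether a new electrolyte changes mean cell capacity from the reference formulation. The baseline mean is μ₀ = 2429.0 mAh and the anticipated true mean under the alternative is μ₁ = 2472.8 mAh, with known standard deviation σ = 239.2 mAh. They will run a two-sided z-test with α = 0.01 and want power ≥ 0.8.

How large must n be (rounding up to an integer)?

Standardized effect: d = |μ₁ − μ₀| / σ = |2472.8 − 2429.0| / 239.2 = 0.1831
Set Φ(δ − 2.576) = 0.8; then δ − 2.576 = Φ⁻¹(0.8) = 0.842, giving δ = 3.417.
(Ignoring the negligible lower-tail rejection probability gives the usual closed-form inversion.)
δ = d·√n ⇒ n = (δ/d)² = (3.417 / 0.1831)² = 348.32.
Rounding up, n = 349.

n = 349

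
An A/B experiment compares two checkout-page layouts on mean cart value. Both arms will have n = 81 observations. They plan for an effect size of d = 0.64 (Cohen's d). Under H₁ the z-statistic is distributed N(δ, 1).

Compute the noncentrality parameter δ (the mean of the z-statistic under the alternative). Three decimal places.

δ ≈ 4.073

δ = d·√(n/2) = 0.64 × √(81/2) = 4.0729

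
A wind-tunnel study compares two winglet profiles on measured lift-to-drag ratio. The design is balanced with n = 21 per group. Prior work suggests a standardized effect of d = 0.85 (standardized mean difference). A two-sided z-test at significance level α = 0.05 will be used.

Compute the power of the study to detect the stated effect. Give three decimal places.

Noncentrality parameter: δ = d·√(n/2) = 0.85 × √(21/2) = 2.7543
Critical value for a two-sided test at α = 0.05: z_{α/2} = 1.960.
Power = Φ(δ − 1.960) + Φ(−δ − 1.960) = Φ(0.794) + Φ(-4.714) = 0.7865 + 0.0000 = 0.7865.

Power ≈ 0.787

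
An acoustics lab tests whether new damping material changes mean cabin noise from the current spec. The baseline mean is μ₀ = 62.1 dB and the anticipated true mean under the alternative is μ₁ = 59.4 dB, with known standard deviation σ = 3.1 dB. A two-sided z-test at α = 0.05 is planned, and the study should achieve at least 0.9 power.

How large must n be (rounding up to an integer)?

n = 14

Standardized effect: d = |μ₁ − μ₀| / σ = |59.4 − 62.1| / 3.1 = 0.8710
For power 0.9 need Φ(δ − z_{0.025}) = 0.9, so δ = z_{0.025} + z_{0.10} = 1.960 + 1.282 = 3.242.
(For δ > 0 the lower-tail rejection region contributes negligibly to power, so the one-term inversion is standard.)
δ = d·√n ⇒ n = (δ/d)² = (3.242 / 0.8710)² = 13.85.
Round up to the next whole unit.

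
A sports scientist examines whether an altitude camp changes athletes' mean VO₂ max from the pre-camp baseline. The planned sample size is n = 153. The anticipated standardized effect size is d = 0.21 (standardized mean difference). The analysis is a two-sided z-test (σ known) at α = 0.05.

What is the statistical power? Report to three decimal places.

Power ≈ 0.738

Noncentrality parameter: δ = d·√n = 0.21 × √153 = 2.5976
Critical value for a two-sided test at α = 0.05: z_{α/2} = 1.960.
Power = Φ(δ − 1.960) + Φ(−δ − 1.960) = Φ(0.638) + Φ(-4.558) = 0.7381 + 0.0000 = 0.7381.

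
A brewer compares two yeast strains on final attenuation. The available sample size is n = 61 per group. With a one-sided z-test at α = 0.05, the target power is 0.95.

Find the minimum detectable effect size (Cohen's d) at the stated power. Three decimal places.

Required noncentrality: δ = z_{0.05} + z_{0.05} = 1.645 + 1.645 = 3.290.
δ = d·√(n/2) ⇒ d = δ/√(n/2) = 3.290/√(61/2) = 0.5957.

d ≈ 0.596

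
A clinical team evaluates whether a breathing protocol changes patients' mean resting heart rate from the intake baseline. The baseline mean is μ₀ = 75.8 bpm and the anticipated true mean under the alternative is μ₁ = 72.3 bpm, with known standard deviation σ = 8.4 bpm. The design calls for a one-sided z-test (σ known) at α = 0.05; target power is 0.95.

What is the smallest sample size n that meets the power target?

n = 63

Standardized effect: d = |μ₁ − μ₀| / σ = |72.3 − 75.8| / 8.4 = 0.4167
Set Φ(δ − 1.645) = 0.95; then δ − 1.645 = Φ⁻¹(0.95) = 1.645, giving δ = 3.290.
δ = d·√n ⇒ n = (δ/d)² = (3.290 / 0.4167)² = 62.34.
Rounding up, n = 63.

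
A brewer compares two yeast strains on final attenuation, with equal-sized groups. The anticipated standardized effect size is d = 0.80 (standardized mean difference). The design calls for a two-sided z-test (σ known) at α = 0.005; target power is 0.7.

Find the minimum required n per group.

n = 35 per group

For power 0.7 need Φ(δ − z_{0.0025}) = 0.7, so δ = z_{0.0025} + z_{0.30} = 2.807 + 0.524 = 3.331.
(For δ > 0 the lower-tail rejection region contributes negligibly to power, so the one-term inversion is standard.)
δ = d·√(n/2) ⇒ n = 2(δ/d)² = 2 × (3.331 / 0.80)² = 34.68.
Round up to the next whole unit.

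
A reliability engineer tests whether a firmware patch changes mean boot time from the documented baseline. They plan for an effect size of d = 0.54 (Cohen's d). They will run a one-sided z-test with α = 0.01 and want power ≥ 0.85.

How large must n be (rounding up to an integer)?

n = 39

Set Φ(δ − 2.326) = 0.85; then δ − 2.326 = Φ⁻¹(0.85) = 1.036, giving δ = 3.363.
δ = d·√n ⇒ n = (δ/d)² = (3.363 / 0.54)² = 38.78.
Round up to the next whole unit.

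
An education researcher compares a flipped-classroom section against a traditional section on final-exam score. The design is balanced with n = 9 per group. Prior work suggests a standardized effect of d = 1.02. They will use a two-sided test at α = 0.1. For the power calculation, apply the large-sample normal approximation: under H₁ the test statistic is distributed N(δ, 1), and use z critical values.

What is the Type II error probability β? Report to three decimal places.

β ≈ 0.302

Noncentrality parameter: δ = d·√(n/2) = 1.02 × √(9/2) = 2.1637
Critical value for a two-sided test at α = 0.1: z_{α/2} = 1.645.
Power = Φ(δ − 1.645) + Φ(−δ − 1.645) = Φ(0.519) + Φ(-3.809) = 0.6981 + 0.0001 = 0.6982.
Type II error: β = 1 − power = 1 − 0.6982 = 0.3018.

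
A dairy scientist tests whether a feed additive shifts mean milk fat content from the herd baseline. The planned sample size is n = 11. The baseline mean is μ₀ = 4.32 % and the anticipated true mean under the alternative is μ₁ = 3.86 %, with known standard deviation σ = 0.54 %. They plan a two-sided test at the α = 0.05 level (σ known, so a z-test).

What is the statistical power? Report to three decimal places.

Power ≈ 0.807

Standardized effect: d = |μ₁ − μ₀| / σ = |3.86 − 4.32| / 0.54 = 0.8519
Noncentrality parameter: λ = d·√n = 0.8519 × √11 = 2.8253
Two-sided α = 0.05 → critical value z_{0.025} = 1.960.
Power = Φ(λ − 1.960) + Φ(−λ − 1.960) = Φ(0.865) + Φ(-4.785) = 0.8066 + 0.0000 = 0.8066.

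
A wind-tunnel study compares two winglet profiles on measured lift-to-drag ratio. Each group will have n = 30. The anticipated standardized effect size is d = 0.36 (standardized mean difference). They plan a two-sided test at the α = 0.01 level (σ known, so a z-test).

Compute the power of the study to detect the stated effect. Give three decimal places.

Noncentrality parameter: δ = d·√(n/2) = 0.36 × √(30/2) = 1.3943
Critical value for a two-sided test at α = 0.01: z_{α/2} = 2.576.
Power = Φ(δ − 2.576) + Φ(−δ − 2.576) = Φ(-1.182) + Φ(-3.970) = 0.1187 + 0.0000 = 0.1187.

Power ≈ 0.119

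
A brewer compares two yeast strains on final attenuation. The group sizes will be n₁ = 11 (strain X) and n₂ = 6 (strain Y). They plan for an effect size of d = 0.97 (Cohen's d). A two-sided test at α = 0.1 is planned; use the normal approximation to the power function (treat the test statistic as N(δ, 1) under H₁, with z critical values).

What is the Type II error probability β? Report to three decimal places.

Noncentrality parameter: δ = d / √(1/n₁ + 1/n₂) = 0.97 / √(1/11 + 1/6) = 1.9113
Two-sided α = 0.1 → critical value z_{0.05} = 1.645.
Power = Φ(δ − 1.645) + Φ(−δ − 1.645) = Φ(0.266) + Φ(-3.556) = 0.6050 + 0.0002 = 0.6052.
Type II error: β = 1 − power = 1 − 0.6052 = 0.3948.

β ≈ 0.395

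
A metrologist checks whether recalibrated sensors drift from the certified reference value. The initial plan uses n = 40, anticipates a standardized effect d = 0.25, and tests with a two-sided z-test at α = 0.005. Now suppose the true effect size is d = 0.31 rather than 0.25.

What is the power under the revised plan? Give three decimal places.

Power ≈ 0.199

With d = 0.31: δ = d·√n = 0.31 × √40 = 1.9606. Critical value z_{0.0025} = 2.807.
Revised power = Φ(δ − 2.807) + Φ(−δ − 2.807) = Φ(-0.846) + Φ(-4.768) = 0.1987 + 0.0000 = 0.1987.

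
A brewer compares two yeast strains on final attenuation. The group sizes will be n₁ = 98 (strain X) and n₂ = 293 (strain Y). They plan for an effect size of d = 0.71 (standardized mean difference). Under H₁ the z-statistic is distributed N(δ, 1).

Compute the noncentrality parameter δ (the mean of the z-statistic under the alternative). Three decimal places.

δ ≈ 6.084

δ = d / √(1/n₁ + 1/n₂) = 0.71 / √(1/98 + 1/293) = 6.0844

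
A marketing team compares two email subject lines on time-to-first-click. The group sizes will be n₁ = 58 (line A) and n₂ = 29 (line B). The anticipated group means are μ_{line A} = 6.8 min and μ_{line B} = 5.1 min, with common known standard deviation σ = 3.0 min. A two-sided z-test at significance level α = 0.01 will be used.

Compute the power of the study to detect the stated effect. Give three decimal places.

Power ≈ 0.466

Standardized effect: d = |μ_{line A} − μ_{line B}| / σ = |6.8 − 5.1| / 3.0 = 0.5667
Noncentrality parameter: δ = d / √(1/n₁ + 1/n₂) = 0.5667 / √(1/58 + 1/29) = 2.4916
Critical value for a two-sided test at α = 0.01: z_{α/2} = 2.576.
Power = Φ(δ − 2.576) + Φ(−δ − 2.576) = Φ(-0.084) + Φ(-5.067) = 0.4664 + 0.0000 = 0.4664.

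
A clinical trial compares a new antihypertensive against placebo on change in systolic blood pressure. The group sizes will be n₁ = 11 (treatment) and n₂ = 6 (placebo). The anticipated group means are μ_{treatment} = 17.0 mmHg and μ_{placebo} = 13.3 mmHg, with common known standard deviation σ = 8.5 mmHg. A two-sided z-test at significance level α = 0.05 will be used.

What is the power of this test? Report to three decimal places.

Power ≈ 0.138

Standardized effect: d = |μ_{treatment} − μ_{placebo}| / σ = |17.0 − 13.3| / 8.5 = 0.4353
Noncentrality parameter: δ = d / √(1/n₁ + 1/n₂) = 0.4353 / √(1/11 + 1/6) = 0.8577
Two-sided α = 0.05 → critical value z_{0.025} = 1.960.
Power = Φ(δ − 1.960) + Φ(−δ − 1.960) = Φ(-1.102) + Φ(-2.818) = 0.1352 + 0.0024 = 0.1376.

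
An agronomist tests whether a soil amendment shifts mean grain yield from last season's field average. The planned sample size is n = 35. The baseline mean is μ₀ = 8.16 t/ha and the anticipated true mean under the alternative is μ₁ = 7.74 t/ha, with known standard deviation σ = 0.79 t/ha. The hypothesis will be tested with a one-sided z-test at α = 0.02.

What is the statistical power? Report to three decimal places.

Power ≈ 0.862

Standardized effect: d = |μ₁ − μ₀| / σ = |7.74 − 8.16| / 0.79 = 0.5316
Noncentrality parameter: δ = d·√n = 0.5316 × √35 = 3.1453
One-sided α = 0.02 → critical value z_{0.02} = 2.054.
Power = Φ(δ − 2.054) = Φ(1.092) = 0.8625.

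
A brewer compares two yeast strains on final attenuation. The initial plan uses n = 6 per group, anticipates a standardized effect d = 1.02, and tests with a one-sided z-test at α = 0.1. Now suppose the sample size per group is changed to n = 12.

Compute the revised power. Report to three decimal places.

Power ≈ 0.888

With n = 12 per group: δ = d·√(n/2) = 1.02 × √(12/2) = 2.4985. Critical value z_{0.1} = 1.282.
Revised power = P(Z > 1.282 − δ) = Φ(1.217) = 0.8882.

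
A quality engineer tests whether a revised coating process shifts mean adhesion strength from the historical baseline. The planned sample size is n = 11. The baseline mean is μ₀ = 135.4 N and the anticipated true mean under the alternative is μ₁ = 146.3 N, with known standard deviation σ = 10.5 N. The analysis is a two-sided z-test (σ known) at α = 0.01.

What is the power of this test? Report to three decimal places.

Standardized effect: d = |μ₁ − μ₀| / σ = |146.3 − 135.4| / 10.5 = 1.0381
Noncentrality parameter: δ = d·√n = 1.0381 × √11 = 3.4430
Critical value for a two-sided test at α = 0.01: z_{α/2} = 2.576.
Power = Φ(δ − 2.576) + Φ(−δ − 2.576) = Φ(0.867) + Φ(-6.019) = 0.8071 + 0.0000 = 0.8071.

Power ≈ 0.807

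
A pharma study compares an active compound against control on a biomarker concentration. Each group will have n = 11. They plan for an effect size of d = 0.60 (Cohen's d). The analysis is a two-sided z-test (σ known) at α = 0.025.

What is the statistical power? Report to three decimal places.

Power ≈ 0.202

Noncentrality parameter: λ = d·√(n/2) = 0.60 × √(11/2) = 1.4071
Critical value for a two-sided test at α = 0.025: z_{α/2} = 2.241.
Power = Φ(λ − 2.241) + Φ(−λ − 2.241) = Φ(-0.834) + Φ(-3.649) = 0.2021 + 0.0001 = 0.2022.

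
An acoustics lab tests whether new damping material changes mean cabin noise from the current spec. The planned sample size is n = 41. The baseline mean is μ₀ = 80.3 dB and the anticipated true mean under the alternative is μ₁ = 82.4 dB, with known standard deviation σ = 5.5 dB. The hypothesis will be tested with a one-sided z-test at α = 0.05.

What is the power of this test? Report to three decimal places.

Power ≈ 0.788

Standardized effect: d = |μ₁ − μ₀| / σ = |82.4 − 80.3| / 5.5 = 0.3818
Noncentrality parameter: δ = d·√n = 0.3818 × √41 = 2.4448
One-sided α = 0.05 → critical value z_{0.05} = 1.645.
Power = P(Z > 1.645 − δ) = Φ(0.800) = 0.7881.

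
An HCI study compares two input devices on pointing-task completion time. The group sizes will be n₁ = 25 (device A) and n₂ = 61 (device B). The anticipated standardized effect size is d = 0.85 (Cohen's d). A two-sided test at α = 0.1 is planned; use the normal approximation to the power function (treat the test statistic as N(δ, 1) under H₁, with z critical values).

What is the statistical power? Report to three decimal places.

Power ≈ 0.973

Noncentrality parameter: δ = d / √(1/n₁ + 1/n₂) = 0.85 / √(1/25 + 1/61) = 3.5794
Critical value for a two-sided test at α = 0.1: z_{α/2} = 1.645.
Power = Φ(δ − 1.645) + Φ(−δ − 1.645) = Φ(1.935) + Φ(-5.224) = 0.9735 + 0.0000 = 0.9735.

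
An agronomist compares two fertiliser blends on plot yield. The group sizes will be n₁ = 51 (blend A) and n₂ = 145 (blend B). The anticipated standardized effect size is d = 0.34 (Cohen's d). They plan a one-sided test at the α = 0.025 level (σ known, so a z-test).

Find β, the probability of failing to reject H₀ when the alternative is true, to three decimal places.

β ≈ 0.449

Noncentrality parameter: δ = d / √(1/n₁ + 1/n₂) = 0.34 / √(1/51 + 1/145) = 2.0884
One-sided α = 0.025 → critical value z_{0.025} = 1.960.
Power = P(Z > 1.960 − δ) = Φ(0.128) = 0.5511.
Type II error: β = 1 − power = 1 − 0.5511 = 0.4489.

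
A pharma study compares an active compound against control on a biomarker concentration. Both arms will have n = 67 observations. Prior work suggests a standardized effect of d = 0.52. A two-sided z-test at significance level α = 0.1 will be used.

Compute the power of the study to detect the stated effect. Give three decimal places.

Power ≈ 0.914

Noncentrality parameter: δ = d·√(n/2) = 0.52 × √(67/2) = 3.0097
Critical value for a two-sided test at α = 0.1: z_{α/2} = 1.645.
Power = Φ(δ − 1.645) + Φ(−δ − 1.645) = Φ(1.365) + Φ(-4.655) = 0.9139 + 0.0000 = 0.9139.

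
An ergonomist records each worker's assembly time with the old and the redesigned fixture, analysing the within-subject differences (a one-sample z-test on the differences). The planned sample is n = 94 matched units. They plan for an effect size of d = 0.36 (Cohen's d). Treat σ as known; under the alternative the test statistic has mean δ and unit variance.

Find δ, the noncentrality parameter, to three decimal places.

δ ≈ 3.490

δ = d·√n = 0.36 × √94 = 3.4903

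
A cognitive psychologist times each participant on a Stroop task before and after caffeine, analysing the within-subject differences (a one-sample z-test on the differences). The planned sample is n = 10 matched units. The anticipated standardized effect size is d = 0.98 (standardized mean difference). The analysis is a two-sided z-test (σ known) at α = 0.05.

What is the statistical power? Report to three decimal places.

Power ≈ 0.873

Noncentrality parameter: δ = d·√n = 0.98 × √10 = 3.0990
Two-sided α = 0.05 → critical value z_{0.025} = 1.960.
Power = Φ(δ − 1.960) + Φ(−δ − 1.960) = Φ(1.139) + Φ(-5.059) = 0.8727 + 0.0000 = 0.8727.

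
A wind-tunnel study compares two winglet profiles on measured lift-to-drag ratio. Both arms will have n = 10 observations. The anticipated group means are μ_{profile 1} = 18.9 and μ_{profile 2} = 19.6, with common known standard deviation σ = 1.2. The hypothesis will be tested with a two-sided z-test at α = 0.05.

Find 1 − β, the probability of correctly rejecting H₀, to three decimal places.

Power ≈ 0.257

Standardized effect: d = |μ_{profile 1} − μ_{profile 2}| / σ = |18.9 − 19.6| / 1.2 = 0.5833
Noncentrality parameter: λ = d·√(n/2) = 0.5833 × √(10/2) = 1.3044
Two-sided α = 0.05 → critical value z_{0.025} = 1.960.
Power = Φ(λ − 1.960) + Φ(−λ − 1.960) = Φ(-0.656) + Φ(-3.264) = 0.2560 + 0.0005 = 0.2566.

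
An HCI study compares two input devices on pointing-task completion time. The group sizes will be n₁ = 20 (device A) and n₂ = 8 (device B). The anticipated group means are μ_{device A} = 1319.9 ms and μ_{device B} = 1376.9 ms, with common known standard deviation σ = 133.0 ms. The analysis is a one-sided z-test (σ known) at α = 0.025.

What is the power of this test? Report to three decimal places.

Standardized effect: d = |μ_{device A} − μ_{device B}| / σ = |1319.9 − 1376.9| / 133.0 = 0.4286
Noncentrality parameter: δ = d / √(1/n₁ + 1/n₂) = 0.4286 / √(1/20 + 1/8) = 1.0245
One-sided α = 0.025 → critical value z_{0.025} = 1.960.
Power = Φ(δ − 1.960) = Φ(-0.935) = 0.1748.

Power ≈ 0.175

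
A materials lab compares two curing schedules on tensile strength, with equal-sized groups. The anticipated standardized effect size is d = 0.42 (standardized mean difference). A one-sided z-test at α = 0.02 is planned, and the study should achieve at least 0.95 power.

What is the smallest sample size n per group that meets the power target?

For power 0.95 need Φ(δ − z_{0.02}) = 0.95, so δ = z_{0.02} + z_{0.05} = 2.054 + 1.645 = 3.699.
δ = d·√(n/2) ⇒ n = 2(δ/d)² = 2 × (3.699 / 0.42)² = 155.10.
Round up to the next whole unit.

n = 156 per group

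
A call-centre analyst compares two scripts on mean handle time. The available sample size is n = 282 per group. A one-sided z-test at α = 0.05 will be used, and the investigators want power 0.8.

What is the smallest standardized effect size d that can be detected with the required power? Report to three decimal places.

Required noncentrality: δ = z_{0.05} + z_{0.20} = 1.645 + 0.842 = 2.486.
δ = d·√(n/2) ⇒ d = δ/√(n/2) = 2.486/√(282/2) = 0.2094.

d ≈ 0.209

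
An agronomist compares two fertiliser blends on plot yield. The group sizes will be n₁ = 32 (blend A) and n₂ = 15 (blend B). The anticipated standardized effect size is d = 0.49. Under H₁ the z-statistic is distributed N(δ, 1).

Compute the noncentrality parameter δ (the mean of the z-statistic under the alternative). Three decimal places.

The noncentrality parameter scales effect size by the design's sample-size factor: δ = d / √(1/n₁ + 1/n₂) = 0.49 / √(1/32 + 1/15) = 1.5659

δ ≈ 1.566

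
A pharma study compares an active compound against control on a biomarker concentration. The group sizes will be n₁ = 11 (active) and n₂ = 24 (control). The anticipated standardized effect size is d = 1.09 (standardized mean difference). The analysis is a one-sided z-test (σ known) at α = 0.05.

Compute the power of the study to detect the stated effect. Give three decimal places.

Power ≈ 0.911

Noncentrality parameter: δ = d / √(1/n₁ + 1/n₂) = 1.09 / √(1/11 + 1/24) = 2.9936
One-sided α = 0.05 → critical value z_{0.05} = 1.645.
Power = Φ(δ − 1.645) = Φ(1.349) = 0.9113.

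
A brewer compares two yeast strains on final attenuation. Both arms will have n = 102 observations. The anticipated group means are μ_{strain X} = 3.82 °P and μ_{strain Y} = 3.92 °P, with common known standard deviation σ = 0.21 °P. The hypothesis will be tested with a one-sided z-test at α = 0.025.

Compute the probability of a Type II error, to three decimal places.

β ≈ 0.075

Standardized effect: d = |μ_{strain X} − μ_{strain Y}| / σ = |3.82 − 3.92| / 0.21 = 0.4762
Noncentrality parameter: δ = d·√(n/2) = 0.4762 × √(102/2) = 3.4007
Critical value for a one-sided test at α = 0.025: z_α = 1.960.
Power = P(Z > 1.960 − δ) = Φ(1.441) = 0.9252.
Type II error: β = 1 − power = 1 − 0.9252 = 0.0748.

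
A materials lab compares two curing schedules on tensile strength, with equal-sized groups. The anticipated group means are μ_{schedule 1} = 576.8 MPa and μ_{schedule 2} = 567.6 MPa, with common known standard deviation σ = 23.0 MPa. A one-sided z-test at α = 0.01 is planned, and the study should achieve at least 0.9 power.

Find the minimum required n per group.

Standardized effect: d = |μ_{schedule 1} − μ_{schedule 2}| / σ = |576.8 − 567.6| / 23.0 = 0.4000
For power 0.9 need Φ(δ − z_{0.01}) = 0.9, so δ = z_{0.01} + z_{0.10} = 2.326 + 1.282 = 3.608.
δ = d·√(n/2) ⇒ n = 2(δ/d)² = 2 × (3.608 / 0.4000)² = 162.71.
Round up to the next whole unit.

n = 163 per group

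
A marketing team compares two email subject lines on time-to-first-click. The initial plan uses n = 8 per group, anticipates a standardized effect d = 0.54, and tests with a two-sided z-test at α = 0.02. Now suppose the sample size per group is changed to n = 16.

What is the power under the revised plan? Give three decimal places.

Power ≈ 0.212

With n = 16 per group: δ = d·√(n/2) = 0.54 × √(16/2) = 1.5274. Critical value z_{0.01} = 2.326.
Revised power = Φ(δ − 2.326) + Φ(−δ − 2.326) = Φ(-0.799) + Φ(-3.854) = 0.2121 + 0.0001 = 0.2122.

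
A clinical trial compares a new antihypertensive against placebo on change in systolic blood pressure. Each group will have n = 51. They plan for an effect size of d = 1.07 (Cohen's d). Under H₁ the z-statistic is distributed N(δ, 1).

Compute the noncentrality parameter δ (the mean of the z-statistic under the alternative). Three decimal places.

δ ≈ 5.403

The noncentrality parameter scales effect size by the design's sample-size factor: δ = d·√(n/2) = 1.07 × √(51/2) = 5.4032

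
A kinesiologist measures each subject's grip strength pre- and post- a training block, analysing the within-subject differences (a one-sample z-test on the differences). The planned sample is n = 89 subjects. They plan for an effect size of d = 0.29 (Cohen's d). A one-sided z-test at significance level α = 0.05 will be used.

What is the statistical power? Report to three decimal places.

Power ≈ 0.862

Noncentrality parameter: δ = d·√n = 0.29 × √89 = 2.7359
One-sided α = 0.05 → critical value z_{0.05} = 1.645.
Power = Φ(δ − 1.645) = Φ(1.091) = 0.8624.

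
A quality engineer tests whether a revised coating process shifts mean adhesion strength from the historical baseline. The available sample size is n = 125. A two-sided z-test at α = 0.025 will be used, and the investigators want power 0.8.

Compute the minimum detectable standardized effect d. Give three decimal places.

Required noncentrality: δ = z_{0.0125} + z_{0.20} = 2.241 + 0.842 = 3.083.
(Lower-tail contribution to power is negligible for δ > 0.)
δ = d·√n ⇒ d = δ/√n = 3.083/√125 = 0.2758.

d ≈ 0.276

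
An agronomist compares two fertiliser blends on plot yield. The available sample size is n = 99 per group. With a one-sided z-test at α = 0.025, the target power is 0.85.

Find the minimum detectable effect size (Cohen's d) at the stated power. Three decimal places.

Need Φ(δ − 1.960) = 0.85, so δ = 1.960 + 1.036 = 2.996.
δ = d·√(n/2) ⇒ d = δ/√(n/2) = 2.996/√(99/2) = 0.4259.

d ≈ 0.426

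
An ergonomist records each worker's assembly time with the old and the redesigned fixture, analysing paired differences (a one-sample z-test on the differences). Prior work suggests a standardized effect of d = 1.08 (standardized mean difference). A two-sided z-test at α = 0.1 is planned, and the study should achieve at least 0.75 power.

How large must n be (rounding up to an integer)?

n = 5

For power 0.75 need Φ(δ − z_{0.05}) = 0.75, so δ = z_{0.05} + z_{0.25} = 1.645 + 0.674 = 2.319.
(For δ > 0 the lower-tail rejection region contributes negligibly to power, so the one-term inversion is standard.)
δ = d·√n ⇒ n = (δ/d)² = (2.319 / 1.08)² = 4.61.
Rounding up, n = 5.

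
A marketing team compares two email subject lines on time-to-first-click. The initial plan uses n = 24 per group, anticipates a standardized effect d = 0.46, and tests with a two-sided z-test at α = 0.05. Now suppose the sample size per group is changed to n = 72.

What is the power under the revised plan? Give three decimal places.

Power ≈ 0.788

With n = 72 per group: δ = d·√(n/2) = 0.46 × √(72/2) = 2.7600. Critical value z_{0.025} = 1.960.
Revised power = Φ(δ − 1.960) + Φ(−δ − 1.960) = Φ(0.800) + Φ(-4.720) = 0.7882 + 0.0000 = 0.7882.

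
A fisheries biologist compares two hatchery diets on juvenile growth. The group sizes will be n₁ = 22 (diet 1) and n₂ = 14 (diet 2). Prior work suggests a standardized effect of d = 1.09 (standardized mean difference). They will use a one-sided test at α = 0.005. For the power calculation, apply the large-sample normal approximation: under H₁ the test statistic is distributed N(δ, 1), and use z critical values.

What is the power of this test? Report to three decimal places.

Power ≈ 0.730

Noncentrality parameter: δ = d / √(1/n₁ + 1/n₂) = 1.09 / √(1/22 + 1/14) = 3.1882
Critical value for a one-sided test at α = 0.005: z_α = 2.576.
Power = P(Z > 2.576 − δ) = Φ(0.612) = 0.7299.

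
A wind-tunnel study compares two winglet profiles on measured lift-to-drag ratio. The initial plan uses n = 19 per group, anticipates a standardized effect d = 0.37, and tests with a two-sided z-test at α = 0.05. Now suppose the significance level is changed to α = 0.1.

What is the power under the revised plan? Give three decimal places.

Power ≈ 0.310

δ = d·√(n/2) = 0.37 × √(19/2) = 1.1404 (unchanged). New critical value: z_{0.05} = 1.645.
Revised power = Φ(δ − 1.645) + Φ(−δ − 1.645) = Φ(-0.504) + Φ(-2.785) = 0.3070 + 0.0027 = 0.3097.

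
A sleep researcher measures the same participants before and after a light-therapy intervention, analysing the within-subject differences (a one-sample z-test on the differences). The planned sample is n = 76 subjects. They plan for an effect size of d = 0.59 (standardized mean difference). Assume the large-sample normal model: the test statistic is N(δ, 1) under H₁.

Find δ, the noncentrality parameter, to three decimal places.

δ = d·√n = 0.59 × √76 = 5.1435

δ ≈ 5.144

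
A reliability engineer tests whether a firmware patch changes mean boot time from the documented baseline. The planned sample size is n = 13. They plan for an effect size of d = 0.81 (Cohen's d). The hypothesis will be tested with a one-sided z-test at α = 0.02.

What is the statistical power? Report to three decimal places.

Power ≈ 0.807

Noncentrality parameter: δ = d·√n = 0.81 × √13 = 2.9205
Critical value for a one-sided test at α = 0.02: z_α = 2.054.
Power = P(Z > 2.054 − δ) = Φ(0.867) = 0.8070.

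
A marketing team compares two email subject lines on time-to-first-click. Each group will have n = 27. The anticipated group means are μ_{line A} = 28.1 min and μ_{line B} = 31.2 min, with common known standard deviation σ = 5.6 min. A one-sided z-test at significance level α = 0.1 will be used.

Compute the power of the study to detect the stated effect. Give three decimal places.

Standardized effect: d = |μ_{line A} − μ_{line B}| / σ = |28.1 − 31.2| / 5.6 = 0.5536
Noncentrality parameter: δ = d·√(n/2) = 0.5536 × √(27/2) = 2.0340
One-sided α = 0.1 → critical value z_{0.1} = 1.282.
Power = P(Z > 1.282 − δ) = Φ(0.752) = 0.7741.

Power ≈ 0.774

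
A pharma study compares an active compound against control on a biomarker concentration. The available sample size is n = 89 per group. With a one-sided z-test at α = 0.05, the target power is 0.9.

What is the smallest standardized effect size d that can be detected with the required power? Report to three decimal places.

Need Φ(δ − 1.645) = 0.9, so δ = 1.645 + 1.282 = 2.926.
δ = d·√(n/2) ⇒ d = δ/√(n/2) = 2.926/√(89/2) = 0.4387.

d ≈ 0.439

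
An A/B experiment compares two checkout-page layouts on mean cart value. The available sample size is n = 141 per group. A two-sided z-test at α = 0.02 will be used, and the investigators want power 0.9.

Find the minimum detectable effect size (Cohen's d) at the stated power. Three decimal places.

Required noncentrality: δ = z_{0.01} + z_{0.10} = 2.326 + 1.282 = 3.608.
(The second rejection-region term Φ(−δ − z_{α/2}) is negligible and dropped.)
δ = d·√(n/2) ⇒ d = δ/√(n/2) = 3.608/√(141/2) = 0.4297.

d ≈ 0.430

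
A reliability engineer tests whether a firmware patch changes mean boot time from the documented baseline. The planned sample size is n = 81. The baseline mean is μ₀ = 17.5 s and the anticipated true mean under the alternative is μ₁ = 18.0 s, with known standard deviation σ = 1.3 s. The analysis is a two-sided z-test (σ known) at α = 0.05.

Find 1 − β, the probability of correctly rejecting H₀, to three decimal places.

Standardized effect: d = |μ₁ − μ₀| / σ = |18.0 − 17.5| / 1.3 = 0.3846
Noncentrality parameter: δ = d·√n = 0.3846 × √81 = 3.4615
Two-sided α = 0.05 → critical value z_{0.025} = 1.960.
Power = Φ(δ − 1.960) + Φ(−δ − 1.960) = Φ(1.502) + Φ(-5.422) = 0.9334 + 0.0000 = 0.9334.

Power ≈ 0.933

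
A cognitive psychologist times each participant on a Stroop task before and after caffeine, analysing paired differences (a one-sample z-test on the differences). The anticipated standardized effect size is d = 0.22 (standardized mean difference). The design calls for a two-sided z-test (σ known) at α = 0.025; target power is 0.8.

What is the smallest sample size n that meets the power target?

n = 197

For power 0.8 need Φ(δ − z_{0.0125}) = 0.8, so δ = z_{0.0125} + z_{0.20} = 2.241 + 0.842 = 3.083.
(Ignoring the negligible lower-tail rejection probability gives the usual closed-form inversion.)
δ = d·√n ⇒ n = (δ/d)² = (3.083 / 0.22)² = 196.39.
Round up to the next whole unit.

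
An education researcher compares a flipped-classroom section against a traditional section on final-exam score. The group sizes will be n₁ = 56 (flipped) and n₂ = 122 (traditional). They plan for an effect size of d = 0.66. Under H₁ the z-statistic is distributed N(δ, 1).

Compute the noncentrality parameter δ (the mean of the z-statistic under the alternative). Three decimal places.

δ ≈ 4.089

δ = d / √(1/n₁ + 1/n₂) = 0.66 / √(1/56 + 1/122) = 4.0889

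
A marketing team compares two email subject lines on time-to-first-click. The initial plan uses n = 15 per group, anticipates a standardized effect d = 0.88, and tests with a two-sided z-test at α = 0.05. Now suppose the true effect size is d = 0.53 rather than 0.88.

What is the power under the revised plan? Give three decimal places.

Power ≈ 0.306

With d = 0.53: δ = d·√(n/2) = 0.53 × √(15/2) = 1.4515. Critical value z_{0.025} = 1.960.
Revised power = Φ(δ − 1.960) + Φ(−δ − 1.960) = Φ(-0.508) + Φ(-3.411) = 0.3056 + 0.0003 = 0.3059.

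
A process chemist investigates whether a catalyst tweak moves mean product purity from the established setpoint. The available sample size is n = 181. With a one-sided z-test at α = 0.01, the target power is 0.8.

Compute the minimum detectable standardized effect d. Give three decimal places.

d ≈ 0.235

Need Φ(δ − 2.326) = 0.8, so δ = 2.326 + 0.842 = 3.168.
δ = d·√n ⇒ d = δ/√n = 3.168/√181 = 0.2355.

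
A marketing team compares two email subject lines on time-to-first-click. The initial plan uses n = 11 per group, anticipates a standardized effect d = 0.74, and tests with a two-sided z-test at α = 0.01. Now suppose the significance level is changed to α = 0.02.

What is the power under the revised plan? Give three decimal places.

Power ≈ 0.277

δ = d·√(n/2) = 0.74 × √(11/2) = 1.7355 (unchanged). New critical value: z_{0.01} = 2.326.
Revised power = Φ(δ − 2.326) + Φ(−δ − 2.326) = Φ(-0.591) + Φ(-4.062) = 0.2773 + 0.0000 = 0.2773.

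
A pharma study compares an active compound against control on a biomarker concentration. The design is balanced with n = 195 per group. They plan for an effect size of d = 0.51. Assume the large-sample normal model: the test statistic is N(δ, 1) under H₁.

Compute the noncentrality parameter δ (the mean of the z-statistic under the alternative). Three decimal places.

δ = d·√(n/2) = 0.51 × √(195/2) = 5.0358

δ ≈ 5.036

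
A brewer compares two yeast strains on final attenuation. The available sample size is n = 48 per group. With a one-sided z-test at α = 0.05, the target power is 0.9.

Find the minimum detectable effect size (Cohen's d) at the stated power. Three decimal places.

d ≈ 0.597

Need Φ(δ − 1.645) = 0.9, so δ = 1.645 + 1.282 = 2.926.
δ = d·√(n/2) ⇒ d = δ/√(n/2) = 2.926/√(48/2) = 0.5973.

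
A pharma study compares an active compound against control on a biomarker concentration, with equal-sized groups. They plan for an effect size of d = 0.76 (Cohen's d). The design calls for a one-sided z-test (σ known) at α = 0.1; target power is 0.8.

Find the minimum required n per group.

For power 0.8 need Φ(δ − z_{0.1}) = 0.8, so δ = z_{0.1} + z_{0.20} = 1.282 + 0.842 = 2.123.
δ = d·√(n/2) ⇒ n = 2(δ/d)² = 2 × (2.123 / 0.76)² = 15.61.
Round up to the next whole unit.

n = 16 per group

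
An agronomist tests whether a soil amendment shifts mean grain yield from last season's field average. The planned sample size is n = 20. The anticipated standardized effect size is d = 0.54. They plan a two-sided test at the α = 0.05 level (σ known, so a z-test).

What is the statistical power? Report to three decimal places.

Noncentrality parameter: δ = d·√n = 0.54 × √20 = 2.4150
Two-sided α = 0.05 → critical value z_{0.025} = 1.960.
Power = Φ(δ − 1.960) + Φ(−δ − 1.960) = Φ(0.455) + Φ(-4.375) = 0.6754 + 0.0000 = 0.6754.

Power ≈ 0.675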